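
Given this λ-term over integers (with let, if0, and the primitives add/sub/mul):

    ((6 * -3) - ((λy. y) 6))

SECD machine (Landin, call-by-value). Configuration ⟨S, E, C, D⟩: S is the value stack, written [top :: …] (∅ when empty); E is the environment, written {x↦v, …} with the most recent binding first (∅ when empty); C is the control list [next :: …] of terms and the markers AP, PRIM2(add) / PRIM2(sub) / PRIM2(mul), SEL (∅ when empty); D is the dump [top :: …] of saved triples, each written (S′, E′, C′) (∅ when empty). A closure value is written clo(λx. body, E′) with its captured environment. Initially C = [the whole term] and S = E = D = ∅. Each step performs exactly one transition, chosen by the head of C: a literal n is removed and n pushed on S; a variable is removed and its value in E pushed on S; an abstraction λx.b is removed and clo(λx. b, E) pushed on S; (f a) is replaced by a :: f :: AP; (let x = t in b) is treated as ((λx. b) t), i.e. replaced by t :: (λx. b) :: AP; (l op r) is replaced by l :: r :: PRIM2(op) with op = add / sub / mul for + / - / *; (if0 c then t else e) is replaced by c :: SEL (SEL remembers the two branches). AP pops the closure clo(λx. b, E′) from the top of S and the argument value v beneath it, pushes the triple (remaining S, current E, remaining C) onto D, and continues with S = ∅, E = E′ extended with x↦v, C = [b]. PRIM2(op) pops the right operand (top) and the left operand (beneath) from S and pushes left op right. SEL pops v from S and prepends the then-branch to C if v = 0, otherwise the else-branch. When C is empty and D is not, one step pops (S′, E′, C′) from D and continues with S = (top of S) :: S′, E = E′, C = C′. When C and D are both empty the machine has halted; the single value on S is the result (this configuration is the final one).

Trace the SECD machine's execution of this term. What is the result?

Answer: -24

Execution trace:
[0] <S=∅, E=∅, C=[((6 * -3) - ((λy. y) 6))], D=∅>
[1] <S=∅, E=∅, C=[(6 * -3) :: ((λy. y) 6) :: PRIM2(sub)], D=∅>
[2] <S=∅, E=∅, C=[6 :: -3 :: PRIM2(mul) :: ((λy. y) 6) :: PRIM2(sub)], D=∅>
[3] <S=[6], E=∅, C=[-3 :: PRIM2(mul) :: ((λy. y) 6) :: PRIM2(sub)], D=∅>
[4] <S=[-3 :: 6], E=∅, C=[PRIM2(mul) :: ((λy. y) 6) :: PRIM2(sub)], D=∅>
[5] <S=[-18], E=∅, C=[((λy. y) 6) :: PRIM2(sub)], D=∅>
[6] <S=[-18], E=∅, C=[6 :: (λy. y) :: AP :: PRIM2(sub)], D=∅>
[7] <S=[6 :: -18], E=∅, C=[(λy. y) :: AP :: PRIM2(sub)], D=∅>
[8] <S=[clo(λy. y, ∅) :: 6 :: -18], E=∅, C=[AP :: PRIM2(sub)], D=∅>
[9] <S=∅, E={y↦6}, C=[y], D=[([-18], ∅, [PRIM2(sub)])]>
[10] <S=[6], E={y↦6}, C=∅, D=[([-18], ∅, [PRIM2(sub)])]>
[11] <S=[6 :: -18], E=∅, C=[PRIM2(sub)], D=∅>
[12] <S=[-24], E=∅, C=∅, D=∅>
→ final value -24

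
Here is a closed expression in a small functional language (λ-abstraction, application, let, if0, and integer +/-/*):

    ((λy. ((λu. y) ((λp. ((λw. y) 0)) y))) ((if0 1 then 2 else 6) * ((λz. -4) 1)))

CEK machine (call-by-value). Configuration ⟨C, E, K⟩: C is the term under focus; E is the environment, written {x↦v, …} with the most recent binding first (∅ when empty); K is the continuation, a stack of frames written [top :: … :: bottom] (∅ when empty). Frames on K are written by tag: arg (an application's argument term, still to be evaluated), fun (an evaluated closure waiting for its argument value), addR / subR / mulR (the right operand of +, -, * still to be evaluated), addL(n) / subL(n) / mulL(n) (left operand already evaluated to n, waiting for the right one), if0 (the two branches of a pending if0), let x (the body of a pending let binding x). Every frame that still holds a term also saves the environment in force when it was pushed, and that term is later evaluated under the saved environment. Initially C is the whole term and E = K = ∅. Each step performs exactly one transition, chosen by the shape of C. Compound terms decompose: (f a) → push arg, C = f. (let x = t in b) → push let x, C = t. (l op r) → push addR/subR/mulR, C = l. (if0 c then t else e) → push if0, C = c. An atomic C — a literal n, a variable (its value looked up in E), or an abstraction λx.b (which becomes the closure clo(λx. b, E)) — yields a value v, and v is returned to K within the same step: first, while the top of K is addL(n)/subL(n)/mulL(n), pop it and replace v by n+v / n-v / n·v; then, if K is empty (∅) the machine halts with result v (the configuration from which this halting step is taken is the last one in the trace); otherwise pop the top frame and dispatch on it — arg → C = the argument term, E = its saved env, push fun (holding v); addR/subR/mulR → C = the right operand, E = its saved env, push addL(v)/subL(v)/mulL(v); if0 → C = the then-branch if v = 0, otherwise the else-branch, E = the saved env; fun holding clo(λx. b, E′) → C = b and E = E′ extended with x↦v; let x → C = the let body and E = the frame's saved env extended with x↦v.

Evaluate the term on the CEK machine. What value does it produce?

Answer: -24

Machine steps:
0. [C=((λy. ((λu. y) ((λp. ((λw. y) 0)) y))) ((if0 1 then 2 else 6) * ((λz. -4) 1))) | E=∅ | K=∅]
1. [C=(λy. ((λu. y) ((λp. ((λw. y) 0)) y))) | E=∅ | K=[arg]]
2. [C=((if0 1 then 2 else 6) * ((λz. -4) 1)) | E=∅ | K=[fun]]
3. [C=(if0 1 then 2 else 6) | E=∅ | K=[mulR :: fun]]
4. [C=1 | E=∅ | K=[if0 :: mulR :: fun]]
5. [C=6 | E=∅ | K=[mulR :: fun]]
6. [C=((λz. -4) 1) | E=∅ | K=[mulL(6) :: fun]]
7. [C=(λz. -4) | E=∅ | K=[arg :: mulL(6) :: fun]]
8. [C=1 | E=∅ | K=[fun :: mulL(6) :: fun]]
9. [C=-4 | E={z↦1} | K=[mulL(6) :: fun]]
10. [C=((λu. y) ((λp. ((λw. y) 0)) y)) | E={y↦-24} | K=∅]
11. [C=(λu. y) | E={y↦-24} | K=[arg]]
12. [C=((λp. ((λw. y) 0)) y) | E={y↦-24} | K=[fun]]
13. [C=(λp. ((λw. y) 0)) | E={y↦-24} | K=[arg :: fun]]
14. [C=y | E={y↦-24} | K=[fun :: fun]]
15. [C=((λw. y) 0) | E={p↦-24, y↦-24} | K=[fun]]
16. [C=(λw. y) | E={p↦-24, y↦-24} | K=[arg :: fun]]
17. [C=0 | E={p↦-24, y↦-24} | K=[fun :: fun]]
18. [C=y | E={w↦0, p↦-24, y↦-24} | K=[fun]]
19. [C=y | E={u↦-24, y↦-24} | K=∅]
→ final value -24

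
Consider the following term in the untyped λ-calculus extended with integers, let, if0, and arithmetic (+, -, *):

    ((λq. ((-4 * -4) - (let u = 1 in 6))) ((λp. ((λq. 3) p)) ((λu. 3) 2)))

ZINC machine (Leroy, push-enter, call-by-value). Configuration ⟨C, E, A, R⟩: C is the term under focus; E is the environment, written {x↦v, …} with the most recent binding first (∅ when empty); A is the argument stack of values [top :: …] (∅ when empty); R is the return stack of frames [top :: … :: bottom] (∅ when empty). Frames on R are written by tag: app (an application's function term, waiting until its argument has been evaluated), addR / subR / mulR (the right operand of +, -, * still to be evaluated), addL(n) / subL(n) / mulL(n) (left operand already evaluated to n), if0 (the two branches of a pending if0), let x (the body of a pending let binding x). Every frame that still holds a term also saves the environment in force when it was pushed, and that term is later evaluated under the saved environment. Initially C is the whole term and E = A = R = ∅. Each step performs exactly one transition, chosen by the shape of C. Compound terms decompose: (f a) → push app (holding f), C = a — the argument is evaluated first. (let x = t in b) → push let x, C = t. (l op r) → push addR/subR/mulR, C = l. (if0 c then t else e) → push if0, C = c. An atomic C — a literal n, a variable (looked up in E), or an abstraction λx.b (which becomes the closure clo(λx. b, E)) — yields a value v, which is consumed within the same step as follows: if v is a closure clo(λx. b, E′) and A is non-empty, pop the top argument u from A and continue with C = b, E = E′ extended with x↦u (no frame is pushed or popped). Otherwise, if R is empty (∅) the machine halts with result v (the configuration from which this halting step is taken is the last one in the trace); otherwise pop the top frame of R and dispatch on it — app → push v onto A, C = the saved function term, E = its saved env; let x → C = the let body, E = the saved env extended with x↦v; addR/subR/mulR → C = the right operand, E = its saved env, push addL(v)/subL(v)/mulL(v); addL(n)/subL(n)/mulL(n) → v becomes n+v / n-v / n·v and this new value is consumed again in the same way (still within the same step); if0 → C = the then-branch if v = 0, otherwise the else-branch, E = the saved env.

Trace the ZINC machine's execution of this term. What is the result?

Answer: 10

Execution trace:
t=0: [C=((λq. ((-4 * -4) - (let u = 1 in 6))) ((λp. ((λq. 3) p)) ((λu. 3) 2))) | E=∅ | A=∅ | R=∅]
t=1: [C=((λp. ((λq. 3) p)) ((λu. 3) 2)) | E=∅ | A=∅ | R=[app]]
t=2: [C=((λu. 3) 2) | E=∅ | A=∅ | R=[app :: app]]
t=3: [C=2 | E=∅ | A=∅ | R=[app :: app :: app]]
t=4: [C=(λu. 3) | E=∅ | A=[2] | R=[app :: app]]
t=5: [C=3 | E={u↦2} | A=∅ | R=[app :: app]]
t=6: [C=(λp. ((λq. 3) p)) | E=∅ | A=[3] | R=[app]]
t=7: [C=((λq. 3) p) | E={p↦3} | A=∅ | R=[app]]
t=8: [C=p | E={p↦3} | A=∅ | R=[app :: app]]
t=9: [C=(λq. 3) | E={p↦3} | A=[3] | R=[app]]
t=10: [C=3 | E={q↦3, p↦3} | A=∅ | R=[app]]
t=11: [C=(λq. ((-4 * -4) - (let u = 1 in 6))) | E=∅ | A=[3] | R=∅]
t=12: [C=((-4 * -4) - (let u = 1 in 6)) | E={q↦3} | A=∅ | R=∅]
t=13: [C=(-4 * -4) | E={q↦3} | A=∅ | R=[subR]]
t=14: [C=-4 | E={q↦3} | A=∅ | R=[mulR :: subR]]
t=15: [C=-4 | E={q↦3} | A=∅ | R=[mulL(-4) :: subR]]
t=16: [C=(let u = 1 in 6) | E={q↦3} | A=∅ | R=[subL(16)]]
t=17: [C=1 | E={q↦3} | A=∅ | R=[let u :: subL(16)]]
t=18: [C=6 | E={u↦1, q↦3} | A=∅ | R=[subL(16)]]
→ final value 10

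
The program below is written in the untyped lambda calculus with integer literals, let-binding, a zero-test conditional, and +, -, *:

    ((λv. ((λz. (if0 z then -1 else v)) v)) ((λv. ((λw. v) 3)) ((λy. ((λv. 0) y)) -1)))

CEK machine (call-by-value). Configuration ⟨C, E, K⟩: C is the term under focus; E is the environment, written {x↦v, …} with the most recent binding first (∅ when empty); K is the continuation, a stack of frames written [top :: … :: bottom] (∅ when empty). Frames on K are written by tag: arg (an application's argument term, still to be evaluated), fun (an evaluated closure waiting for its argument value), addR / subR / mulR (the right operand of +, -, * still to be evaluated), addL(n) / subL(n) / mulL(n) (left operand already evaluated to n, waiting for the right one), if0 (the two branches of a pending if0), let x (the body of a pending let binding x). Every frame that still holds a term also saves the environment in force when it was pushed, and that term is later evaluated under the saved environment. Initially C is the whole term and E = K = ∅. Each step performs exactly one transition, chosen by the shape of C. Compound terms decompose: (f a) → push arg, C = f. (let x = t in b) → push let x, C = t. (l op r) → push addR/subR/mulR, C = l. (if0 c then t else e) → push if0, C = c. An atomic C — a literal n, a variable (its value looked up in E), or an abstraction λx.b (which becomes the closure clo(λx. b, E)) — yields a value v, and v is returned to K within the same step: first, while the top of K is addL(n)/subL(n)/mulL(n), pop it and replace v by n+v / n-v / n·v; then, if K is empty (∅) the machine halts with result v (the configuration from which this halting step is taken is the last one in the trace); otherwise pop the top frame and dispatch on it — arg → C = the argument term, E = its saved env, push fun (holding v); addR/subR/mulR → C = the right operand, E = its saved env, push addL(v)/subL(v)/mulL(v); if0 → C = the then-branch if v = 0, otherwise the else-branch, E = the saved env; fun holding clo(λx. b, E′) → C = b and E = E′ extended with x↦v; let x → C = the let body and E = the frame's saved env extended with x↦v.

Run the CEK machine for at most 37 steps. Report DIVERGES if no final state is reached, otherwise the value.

Answer: -1

Machine steps:
0. <C=((λv. ((λz. (if0 z then -1 else v)) v)) ((λv. ((λw. v) 3)) ((λy. ((λv. 0) y)) -1))), E=∅, K=∅>
1. <C=(λv. ((λz. (if0 z then -1 else v)) v)), E=∅, K=[arg]>
2. <C=((λv. ((λw. v) 3)) ((λy. ((λv. 0) y)) -1)), E=∅, K=[fun]>
3. <C=(λv. ((λw. v) 3)), E=∅, K=[arg :: fun]>
4. <C=((λy. ((λv. 0) y)) -1), E=∅, K=[fun :: fun]>
5. <C=(λy. ((λv. 0) y)), E=∅, K=[arg :: fun :: fun]>
6. <C=-1, E=∅, K=[fun :: fun :: fun]>
7. <C=((λv. 0) y), E={y↦-1}, K=[fun :: fun]>
8. <C=(λv. 0), E={y↦-1}, K=[arg :: fun :: fun]>
9. <C=y, E={y↦-1}, K=[fun :: fun :: fun]>
10. <C=0, E={v↦-1, y↦-1}, K=[fun :: fun]>
11. <C=((λw. v) 3), E={v↦0}, K=[fun]>
12. <C=(λw. v), E={v↦0}, K=[arg :: fun]>
13. <C=3, E={v↦0}, K=[fun :: fun]>
14. <C=v, E={w↦3, v↦0}, K=[fun]>
15. <C=((λz. (if0 z then -1 else v)) v), E={v↦0}, K=∅>
16. <C=(λz. (if0 z then -1 else v)), E={v↦0}, K=[arg]>
17. <C=v, E={v↦0}, K=[fun]>
18. <C=(if0 z then -1 else v), E={z↦0, v↦0}, K=∅>
19. <C=z, E={z↦0, v↦0}, K=[if0]>
20. <C=-1, E={z↦0, v↦0}, K=∅>
→ final value -1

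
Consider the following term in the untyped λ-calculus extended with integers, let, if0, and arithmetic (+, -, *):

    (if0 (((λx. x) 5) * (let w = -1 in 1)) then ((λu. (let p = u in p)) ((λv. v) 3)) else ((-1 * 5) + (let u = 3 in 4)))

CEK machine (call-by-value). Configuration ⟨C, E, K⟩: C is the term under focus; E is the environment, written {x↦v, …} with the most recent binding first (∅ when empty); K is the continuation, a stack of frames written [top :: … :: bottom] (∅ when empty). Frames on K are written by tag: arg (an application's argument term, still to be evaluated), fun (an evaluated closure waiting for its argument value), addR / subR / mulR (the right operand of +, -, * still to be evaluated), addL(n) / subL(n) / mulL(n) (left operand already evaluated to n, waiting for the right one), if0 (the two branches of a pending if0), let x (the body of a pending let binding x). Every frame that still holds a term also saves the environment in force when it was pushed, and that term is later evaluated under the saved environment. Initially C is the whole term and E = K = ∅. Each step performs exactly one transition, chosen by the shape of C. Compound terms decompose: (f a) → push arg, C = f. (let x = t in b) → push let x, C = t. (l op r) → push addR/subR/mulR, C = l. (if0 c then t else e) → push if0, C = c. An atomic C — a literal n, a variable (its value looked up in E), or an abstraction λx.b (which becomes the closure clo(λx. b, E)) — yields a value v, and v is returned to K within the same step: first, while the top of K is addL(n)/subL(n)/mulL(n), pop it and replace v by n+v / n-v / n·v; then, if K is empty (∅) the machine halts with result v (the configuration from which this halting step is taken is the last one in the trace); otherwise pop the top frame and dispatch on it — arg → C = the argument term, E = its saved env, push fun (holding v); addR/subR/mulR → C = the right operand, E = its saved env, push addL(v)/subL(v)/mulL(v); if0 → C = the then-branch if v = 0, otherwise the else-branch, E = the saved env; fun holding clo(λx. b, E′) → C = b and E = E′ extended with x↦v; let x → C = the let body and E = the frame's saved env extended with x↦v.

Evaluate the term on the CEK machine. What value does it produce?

Answer: -1

Machine steps:
t=0: ⟨C=(if0 (((λx. x) 5) * (let w = -1 in 1)) then ((λu. (let p = u in p)) ((λv. v) 3)) else ((-1 * 5) + (let u = 3 in 4))); E=∅; K=∅⟩
t=1: ⟨C=(((λx. x) 5) * (let w = -1 in 1)); E=∅; K=[if0]⟩
t=2: ⟨C=((λx. x) 5); E=∅; K=[mulR :: if0]⟩
t=3: ⟨C=(λx. x); E=∅; K=[arg :: mulR :: if0]⟩
t=4: ⟨C=5; E=∅; K=[fun :: mulR :: if0]⟩
t=5: ⟨C=x; E={x↦5}; K=[mulR :: if0]⟩
t=6: ⟨C=(let w = -1 in 1); E=∅; K=[mulL(5) :: if0]⟩
t=7: ⟨C=-1; E=∅; K=[let w :: mulL(5) :: if0]⟩
t=8: ⟨C=1; E={w↦-1}; K=[mulL(5) :: if0]⟩
t=9: ⟨C=((-1 * 5) + (let u = 3 in 4)); E=∅; K=∅⟩
t=10: ⟨C=(-1 * 5); E=∅; K=[addR]⟩
t=11: ⟨C=-1; E=∅; K=[mulR :: addR]⟩
t=12: ⟨C=5; E=∅; K=[mulL(-1) :: addR]⟩
t=13: ⟨C=(let u = 3 in 4); E=∅; K=[addL(-5)]⟩
t=14: ⟨C=3; E=∅; K=[let u :: addL(-5)]⟩
t=15: ⟨C=4; E={u↦3}; K=[addL(-5)]⟩
→ final value -1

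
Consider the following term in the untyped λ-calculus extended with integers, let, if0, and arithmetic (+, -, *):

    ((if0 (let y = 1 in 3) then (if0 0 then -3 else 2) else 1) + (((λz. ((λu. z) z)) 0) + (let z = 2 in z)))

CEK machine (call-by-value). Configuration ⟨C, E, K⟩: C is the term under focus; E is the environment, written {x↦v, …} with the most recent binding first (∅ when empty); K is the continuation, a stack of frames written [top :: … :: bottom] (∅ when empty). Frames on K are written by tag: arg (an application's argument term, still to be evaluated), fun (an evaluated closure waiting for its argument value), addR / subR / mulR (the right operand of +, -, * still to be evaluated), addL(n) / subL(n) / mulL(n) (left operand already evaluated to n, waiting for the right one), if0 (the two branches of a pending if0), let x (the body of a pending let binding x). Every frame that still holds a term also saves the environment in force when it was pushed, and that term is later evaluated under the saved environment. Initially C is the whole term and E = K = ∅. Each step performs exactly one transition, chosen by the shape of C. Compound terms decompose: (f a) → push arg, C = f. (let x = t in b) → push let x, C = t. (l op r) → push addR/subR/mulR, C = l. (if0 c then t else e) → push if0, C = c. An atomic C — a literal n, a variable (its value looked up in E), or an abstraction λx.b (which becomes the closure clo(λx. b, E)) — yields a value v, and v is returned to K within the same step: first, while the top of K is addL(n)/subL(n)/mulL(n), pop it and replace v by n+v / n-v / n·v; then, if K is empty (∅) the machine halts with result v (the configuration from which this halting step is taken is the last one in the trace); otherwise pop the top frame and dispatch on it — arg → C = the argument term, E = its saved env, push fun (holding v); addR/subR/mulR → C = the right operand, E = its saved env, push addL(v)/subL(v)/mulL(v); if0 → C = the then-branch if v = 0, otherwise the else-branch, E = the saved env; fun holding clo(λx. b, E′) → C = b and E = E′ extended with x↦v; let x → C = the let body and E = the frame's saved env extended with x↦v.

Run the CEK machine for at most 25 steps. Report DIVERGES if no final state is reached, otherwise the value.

0. <C=((if0 (let y = 1 in 3) then (if0 0 then -3 else 2) else 1) + (((λz. ((λu. z) z)) 0) + (let z = 2 in z))), E=∅, K=∅>
1. <C=(if0 (let y = 1 in 3) then (if0 0 then -3 else 2) else 1), E=∅, K=[addR]>
2. <C=(let y = 1 in 3), E=∅, K=[if0 :: addR]>
3. <C=1, E=∅, K=[let y :: if0 :: addR]>
4. <C=3, E={y↦1}, K=[if0 :: addR]>
5. <C=1, E=∅, K=[addR]>
6. <C=(((λz. ((λu. z) z)) 0) + (let z = 2 in z)), E=∅, K=[addL(1)]>
7. <C=((λz. ((λu. z) z)) 0), E=∅, K=[addR :: addL(1)]>
8. <C=(λz. ((λu. z) z)), E=∅, K=[arg :: addR :: addL(1)]>
9. <C=0, E=∅, K=[fun :: addR :: addL(1)]>
10. <C=((λu. z) z), E={z↦0}, K=[addR :: addL(1)]>
11. <C=(λu. z), E={z↦0}, K=[arg :: addR :: addL(1)]>
12. <C=z, E={z↦0}, K=[fun :: addR :: addL(1)]>
13. <C=z, E={u↦0, z↦0}, K=[addR :: addL(1)]>
14. <C=(let z = 2 in z), E=∅, K=[addL(0) :: addL(1)]>
15. <C=2, E=∅, K=[let z :: addL(0) :: addL(1)]>
16. <C=z, E={z↦2}, K=[addL(0) :: addL(1)]>
→ final value 3

Answer: 3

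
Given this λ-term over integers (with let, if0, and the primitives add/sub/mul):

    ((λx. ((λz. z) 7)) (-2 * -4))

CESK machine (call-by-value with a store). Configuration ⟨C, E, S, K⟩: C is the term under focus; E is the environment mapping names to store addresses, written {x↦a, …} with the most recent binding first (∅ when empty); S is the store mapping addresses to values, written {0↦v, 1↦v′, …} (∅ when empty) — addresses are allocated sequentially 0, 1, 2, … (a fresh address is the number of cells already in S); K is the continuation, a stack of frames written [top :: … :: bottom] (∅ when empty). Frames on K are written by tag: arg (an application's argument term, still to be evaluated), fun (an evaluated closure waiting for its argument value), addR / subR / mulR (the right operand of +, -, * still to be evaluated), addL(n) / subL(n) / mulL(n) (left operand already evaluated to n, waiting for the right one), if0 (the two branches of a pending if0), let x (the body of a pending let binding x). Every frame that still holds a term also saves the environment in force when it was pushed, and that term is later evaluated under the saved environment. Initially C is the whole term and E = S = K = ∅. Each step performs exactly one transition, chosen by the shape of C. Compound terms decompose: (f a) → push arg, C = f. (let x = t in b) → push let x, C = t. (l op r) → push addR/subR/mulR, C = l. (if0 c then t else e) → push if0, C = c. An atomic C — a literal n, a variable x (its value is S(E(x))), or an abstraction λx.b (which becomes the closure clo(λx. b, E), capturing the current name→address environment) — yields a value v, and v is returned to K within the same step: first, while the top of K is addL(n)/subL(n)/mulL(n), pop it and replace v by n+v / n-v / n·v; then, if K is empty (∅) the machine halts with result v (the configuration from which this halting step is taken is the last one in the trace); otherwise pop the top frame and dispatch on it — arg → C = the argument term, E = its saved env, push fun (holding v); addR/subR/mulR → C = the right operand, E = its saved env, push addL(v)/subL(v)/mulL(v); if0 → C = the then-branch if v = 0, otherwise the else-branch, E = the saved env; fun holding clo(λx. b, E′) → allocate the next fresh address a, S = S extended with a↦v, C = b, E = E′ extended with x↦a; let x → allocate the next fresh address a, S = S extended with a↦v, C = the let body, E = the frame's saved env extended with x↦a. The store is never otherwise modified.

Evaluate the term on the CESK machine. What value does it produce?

Answer: 7

Execution trace:
step 0: <C=((λx. ((λz. z) 7)) (-2 * -4)), E=∅, S=∅, K=∅>
step 1: <C=(λx. ((λz. z) 7)), E=∅, S=∅, K=[arg]>
step 2: <C=(-2 * -4), E=∅, S=∅, K=[fun]>
step 3: <C=-2, E=∅, S=∅, K=[mulR :: fun]>
step 4: <C=-4, E=∅, S=∅, K=[mulL(-2) :: fun]>
step 5: <C=((λz. z) 7), E={x↦0}, S={0↦8}, K=∅>
step 6: <C=(λz. z), E={x↦0}, S={0↦8}, K=[arg]>
step 7: <C=7, E={x↦0}, S={0↦8}, K=[fun]>
step 8: <C=z, E={z↦1, x↦0}, S={0↦8, 1↦7}, K=∅>
→ final value 7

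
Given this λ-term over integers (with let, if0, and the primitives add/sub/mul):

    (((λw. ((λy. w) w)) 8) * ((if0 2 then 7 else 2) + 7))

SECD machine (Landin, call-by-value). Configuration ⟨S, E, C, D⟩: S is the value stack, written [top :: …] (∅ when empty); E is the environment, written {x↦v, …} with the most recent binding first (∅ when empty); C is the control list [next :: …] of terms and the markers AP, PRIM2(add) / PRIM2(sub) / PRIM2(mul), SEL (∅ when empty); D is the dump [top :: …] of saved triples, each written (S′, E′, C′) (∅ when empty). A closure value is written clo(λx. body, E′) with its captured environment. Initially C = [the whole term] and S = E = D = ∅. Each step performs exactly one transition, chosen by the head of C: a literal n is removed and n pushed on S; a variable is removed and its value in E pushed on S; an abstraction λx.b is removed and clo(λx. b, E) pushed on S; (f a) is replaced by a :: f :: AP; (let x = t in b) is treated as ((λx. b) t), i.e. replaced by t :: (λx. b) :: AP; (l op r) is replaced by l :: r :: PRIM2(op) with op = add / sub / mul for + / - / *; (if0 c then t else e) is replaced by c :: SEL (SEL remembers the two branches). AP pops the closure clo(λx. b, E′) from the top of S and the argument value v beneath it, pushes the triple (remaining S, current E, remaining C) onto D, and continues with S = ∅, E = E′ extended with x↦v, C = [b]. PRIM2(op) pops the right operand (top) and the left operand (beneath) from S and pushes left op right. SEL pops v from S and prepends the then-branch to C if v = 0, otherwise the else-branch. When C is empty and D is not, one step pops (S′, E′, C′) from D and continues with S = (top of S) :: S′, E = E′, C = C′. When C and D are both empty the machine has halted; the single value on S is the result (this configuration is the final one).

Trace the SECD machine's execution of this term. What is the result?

t=0: <S=∅, E=∅, C=[(((λw. ((λy. w) w)) 8) * ((if0 2 then 7 else 2) + 7))], D=∅>
t=1: <S=∅, E=∅, C=[((λw. ((λy. w) w)) 8) :: ((if0 2 then 7 else 2) + 7) :: PRIM2(mul)], D=∅>
t=2: <S=∅, E=∅, C=[8 :: (λw. ((λy. w) w)) :: AP :: ((if0 2 then 7 else 2) + 7) :: PRIM2(mul)], D=∅>
t=3: <S=[8], E=∅, C=[(λw. ((λy. w) w)) :: AP :: ((if0 2 then 7 else 2) + 7) :: PRIM2(mul)], D=∅>
t=4: <S=[clo(λw. ((λy. w) w), ∅) :: 8], E=∅, C=[AP :: ((if0 2 then 7 else 2) + 7) :: PRIM2(mul)], D=∅>
t=5: <S=∅, E={w↦8}, C=[((λy. w) w)], D=[(∅, ∅, [((if0 2 then 7 else 2) + 7) :: PRIM2(mul)])]>
t=6: <S=∅, E={w↦8}, C=[w :: (λy. w) :: AP], D=[(∅, ∅, [((if0 2 then 7 else 2) + 7) :: PRIM2(mul)])]>
t=7: <S=[8], E={w↦8}, C=[(λy. w) :: AP], D=[(∅, ∅, [((if0 2 then 7 else 2) + 7) :: PRIM2(mul)])]>
t=8: <S=[clo(λy. w, {w↦8}) :: 8], E={w↦8}, C=[AP], D=[(∅, ∅, [((if0 2 then 7 else 2) + 7) :: PRIM2(mul)])]>
t=9: <S=∅, E={y↦8, w↦8}, C=[w], D=[(∅, {w↦8}, ∅) :: (∅, ∅, [((if0 2 then 7 else 2) + 7) :: PRIM2(mul)])]>
t=10: <S=[8], E={y↦8, w↦8}, C=∅, D=[(∅, {w↦8}, ∅) :: (∅, ∅, [((if0 2 then 7 else 2) + 7) :: PRIM2(mul)])]>
t=11: <S=[8], E={w↦8}, C=∅, D=[(∅, ∅, [((if0 2 then 7 else 2) + 7) :: PRIM2(mul)])]>
t=12: <S=[8], E=∅, C=[((if0 2 then 7 else 2) + 7) :: PRIM2(mul)], D=∅>
t=13: <S=[8], E=∅, C=[(if0 2 then 7 else 2) :: 7 :: PRIM2(add) :: PRIM2(mul)], D=∅>
t=14: <S=[8], E=∅, C=[2 :: SEL :: 7 :: PRIM2(add) :: PRIM2(mul)], D=∅>
t=15: <S=[2 :: 8], E=∅, C=[SEL :: 7 :: PRIM2(add) :: PRIM2(mul)], D=∅>
t=16: <S=[8], E=∅, C=[2 :: 7 :: PRIM2(add) :: PRIM2(mul)], D=∅>
t=17: <S=[2 :: 8], E=∅, C=[7 :: PRIM2(add) :: PRIM2(mul)], D=∅>
t=18: <S=[7 :: 2 :: 8], E=∅, C=[PRIM2(add) :: PRIM2(mul)], D=∅>
t=19: <S=[9 :: 8], E=∅, C=[PRIM2(mul)], D=∅>
t=20: <S=[72], E=∅, C=∅, D=∅>
→ final value 72

Answer: 72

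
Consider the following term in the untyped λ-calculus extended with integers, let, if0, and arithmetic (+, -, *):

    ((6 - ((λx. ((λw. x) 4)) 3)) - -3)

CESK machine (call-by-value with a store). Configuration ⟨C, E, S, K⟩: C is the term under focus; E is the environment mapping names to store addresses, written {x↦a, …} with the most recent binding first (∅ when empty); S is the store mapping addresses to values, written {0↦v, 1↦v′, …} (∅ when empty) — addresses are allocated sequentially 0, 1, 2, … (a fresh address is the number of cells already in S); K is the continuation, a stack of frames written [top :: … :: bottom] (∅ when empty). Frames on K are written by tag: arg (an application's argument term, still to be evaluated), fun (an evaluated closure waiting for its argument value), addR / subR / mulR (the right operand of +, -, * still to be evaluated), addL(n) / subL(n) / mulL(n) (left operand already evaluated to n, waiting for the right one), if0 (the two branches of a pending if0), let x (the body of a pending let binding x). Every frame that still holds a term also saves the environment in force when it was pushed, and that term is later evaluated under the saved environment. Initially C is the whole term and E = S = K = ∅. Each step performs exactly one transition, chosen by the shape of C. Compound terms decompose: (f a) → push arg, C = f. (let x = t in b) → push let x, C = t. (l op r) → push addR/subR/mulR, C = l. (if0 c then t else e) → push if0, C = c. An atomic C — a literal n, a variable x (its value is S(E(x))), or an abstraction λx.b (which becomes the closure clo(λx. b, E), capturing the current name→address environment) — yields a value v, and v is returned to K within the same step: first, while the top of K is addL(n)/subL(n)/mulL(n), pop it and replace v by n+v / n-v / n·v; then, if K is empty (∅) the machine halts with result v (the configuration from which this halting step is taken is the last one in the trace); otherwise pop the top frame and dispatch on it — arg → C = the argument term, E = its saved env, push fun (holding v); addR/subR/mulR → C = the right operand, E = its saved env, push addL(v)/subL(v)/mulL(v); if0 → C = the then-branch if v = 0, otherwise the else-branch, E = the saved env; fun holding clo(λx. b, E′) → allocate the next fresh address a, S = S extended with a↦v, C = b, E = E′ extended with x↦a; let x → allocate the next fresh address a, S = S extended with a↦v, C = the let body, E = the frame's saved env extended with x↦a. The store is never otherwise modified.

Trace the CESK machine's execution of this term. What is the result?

t=0: ⟨C=((6 - ((λx. ((λw. x) 4)) 3)) - -3); E=∅; S=∅; K=∅⟩
t=1: ⟨C=(6 - ((λx. ((λw. x) 4)) 3)); E=∅; S=∅; K=[subR]⟩
t=2: ⟨C=6; E=∅; S=∅; K=[subR :: subR]⟩
t=3: ⟨C=((λx. ((λw. x) 4)) 3); E=∅; S=∅; K=[subL(6) :: subR]⟩
t=4: ⟨C=(λx. ((λw. x) 4)); E=∅; S=∅; K=[arg :: subL(6) :: subR]⟩
t=5: ⟨C=3; E=∅; S=∅; K=[fun :: subL(6) :: subR]⟩
t=6: ⟨C=((λw. x) 4); E={x↦0}; S={0↦3}; K=[subL(6) :: subR]⟩
t=7: ⟨C=(λw. x); E={x↦0}; S={0↦3}; K=[arg :: subL(6) :: subR]⟩
t=8: ⟨C=4; E={x↦0}; S={0↦3}; K=[fun :: subL(6) :: subR]⟩
t=9: ⟨C=x; E={w↦1, x↦0}; S={0↦3, 1↦4}; K=[subL(6) :: subR]⟩
t=10: ⟨C=-3; E=∅; S={0↦3, 1↦4}; K=[subL(3)]⟩
→ final value 6

Answer: 6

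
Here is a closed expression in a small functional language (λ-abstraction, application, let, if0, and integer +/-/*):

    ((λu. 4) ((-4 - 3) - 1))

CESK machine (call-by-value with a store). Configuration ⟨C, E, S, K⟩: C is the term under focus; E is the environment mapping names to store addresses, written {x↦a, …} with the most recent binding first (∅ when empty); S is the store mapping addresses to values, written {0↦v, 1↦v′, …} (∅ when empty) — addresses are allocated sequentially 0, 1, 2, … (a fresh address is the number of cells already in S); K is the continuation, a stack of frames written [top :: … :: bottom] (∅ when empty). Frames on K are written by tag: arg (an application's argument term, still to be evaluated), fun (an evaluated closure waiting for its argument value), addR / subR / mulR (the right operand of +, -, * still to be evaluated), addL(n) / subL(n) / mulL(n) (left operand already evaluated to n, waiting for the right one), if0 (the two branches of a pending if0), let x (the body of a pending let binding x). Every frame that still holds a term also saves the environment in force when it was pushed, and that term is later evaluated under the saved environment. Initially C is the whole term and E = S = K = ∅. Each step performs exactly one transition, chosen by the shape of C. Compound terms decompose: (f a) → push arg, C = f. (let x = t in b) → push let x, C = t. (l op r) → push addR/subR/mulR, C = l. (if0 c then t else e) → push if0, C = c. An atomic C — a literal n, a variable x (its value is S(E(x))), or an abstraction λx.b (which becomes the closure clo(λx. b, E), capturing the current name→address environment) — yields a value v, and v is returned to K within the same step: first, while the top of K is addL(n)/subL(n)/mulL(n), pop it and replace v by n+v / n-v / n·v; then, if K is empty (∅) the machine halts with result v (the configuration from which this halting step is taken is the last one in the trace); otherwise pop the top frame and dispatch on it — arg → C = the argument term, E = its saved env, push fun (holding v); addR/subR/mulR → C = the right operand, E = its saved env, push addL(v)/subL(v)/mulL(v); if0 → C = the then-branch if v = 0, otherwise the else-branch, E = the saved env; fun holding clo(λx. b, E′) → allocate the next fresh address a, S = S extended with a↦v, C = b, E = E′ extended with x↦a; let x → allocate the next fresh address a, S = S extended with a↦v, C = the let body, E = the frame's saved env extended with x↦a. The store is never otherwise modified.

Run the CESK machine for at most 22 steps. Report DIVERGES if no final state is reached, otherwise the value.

step 0: ⟨C=((λu. 4) ((-4 - 3) - 1)); E=∅; S=∅; K=∅⟩
step 1: ⟨C=(λu. 4); E=∅; S=∅; K=[arg]⟩
step 2: ⟨C=((-4 - 3) - 1); E=∅; S=∅; K=[fun]⟩
step 3: ⟨C=(-4 - 3); E=∅; S=∅; K=[subR :: fun]⟩
step 4: ⟨C=-4; E=∅; S=∅; K=[subR :: subR :: fun]⟩
step 5: ⟨C=3; E=∅; S=∅; K=[subL(-4) :: subR :: fun]⟩
step 6: ⟨C=1; E=∅; S=∅; K=[subL(-7) :: fun]⟩
step 7: ⟨C=4; E={u↦0}; S={0↦-8}; K=∅⟩
→ final value 4

Answer: 4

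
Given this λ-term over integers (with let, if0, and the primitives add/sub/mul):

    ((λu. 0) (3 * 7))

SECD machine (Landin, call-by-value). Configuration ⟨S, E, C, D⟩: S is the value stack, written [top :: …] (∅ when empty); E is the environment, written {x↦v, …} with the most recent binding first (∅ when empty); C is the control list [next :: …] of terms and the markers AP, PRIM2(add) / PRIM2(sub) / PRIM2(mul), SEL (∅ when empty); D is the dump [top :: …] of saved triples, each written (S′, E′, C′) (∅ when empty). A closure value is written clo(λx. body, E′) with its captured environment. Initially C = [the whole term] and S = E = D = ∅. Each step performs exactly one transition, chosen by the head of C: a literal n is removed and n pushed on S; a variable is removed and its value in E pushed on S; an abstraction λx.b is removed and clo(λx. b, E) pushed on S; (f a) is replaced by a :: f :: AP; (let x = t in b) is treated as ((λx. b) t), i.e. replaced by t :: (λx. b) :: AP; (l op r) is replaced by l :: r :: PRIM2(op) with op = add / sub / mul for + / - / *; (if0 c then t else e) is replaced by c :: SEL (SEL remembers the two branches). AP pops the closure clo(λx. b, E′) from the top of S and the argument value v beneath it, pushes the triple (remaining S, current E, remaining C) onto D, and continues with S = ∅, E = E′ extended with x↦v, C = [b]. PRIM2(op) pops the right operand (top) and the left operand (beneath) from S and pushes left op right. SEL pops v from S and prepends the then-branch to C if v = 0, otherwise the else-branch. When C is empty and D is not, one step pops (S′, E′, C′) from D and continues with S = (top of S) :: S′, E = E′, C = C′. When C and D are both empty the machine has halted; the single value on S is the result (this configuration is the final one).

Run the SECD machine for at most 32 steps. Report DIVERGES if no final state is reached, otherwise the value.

Answer: 0

Execution trace:
0. <S=∅, E=∅, C=[((λu. 0) (3 * 7))], D=∅>
1. <S=∅, E=∅, C=[(3 * 7) :: (λu. 0) :: AP], D=∅>
2. <S=∅, E=∅, C=[3 :: 7 :: PRIM2(mul) :: (λu. 0) :: AP], D=∅>
3. <S=[3], E=∅, C=[7 :: PRIM2(mul) :: (λu. 0) :: AP], D=∅>
4. <S=[7 :: 3], E=∅, C=[PRIM2(mul) :: (λu. 0) :: AP], D=∅>
5. <S=[21], E=∅, C=[(λu. 0) :: AP], D=∅>
6. <S=[clo(λu. 0, ∅) :: 21], E=∅, C=[AP], D=∅>
7. <S=∅, E={u↦21}, C=[0], D=[(∅, ∅, ∅)]>
8. <S=[0], E={u↦21}, C=∅, D=[(∅, ∅, ∅)]>
9. <S=[0], E=∅, C=∅, D=∅>
→ final value 0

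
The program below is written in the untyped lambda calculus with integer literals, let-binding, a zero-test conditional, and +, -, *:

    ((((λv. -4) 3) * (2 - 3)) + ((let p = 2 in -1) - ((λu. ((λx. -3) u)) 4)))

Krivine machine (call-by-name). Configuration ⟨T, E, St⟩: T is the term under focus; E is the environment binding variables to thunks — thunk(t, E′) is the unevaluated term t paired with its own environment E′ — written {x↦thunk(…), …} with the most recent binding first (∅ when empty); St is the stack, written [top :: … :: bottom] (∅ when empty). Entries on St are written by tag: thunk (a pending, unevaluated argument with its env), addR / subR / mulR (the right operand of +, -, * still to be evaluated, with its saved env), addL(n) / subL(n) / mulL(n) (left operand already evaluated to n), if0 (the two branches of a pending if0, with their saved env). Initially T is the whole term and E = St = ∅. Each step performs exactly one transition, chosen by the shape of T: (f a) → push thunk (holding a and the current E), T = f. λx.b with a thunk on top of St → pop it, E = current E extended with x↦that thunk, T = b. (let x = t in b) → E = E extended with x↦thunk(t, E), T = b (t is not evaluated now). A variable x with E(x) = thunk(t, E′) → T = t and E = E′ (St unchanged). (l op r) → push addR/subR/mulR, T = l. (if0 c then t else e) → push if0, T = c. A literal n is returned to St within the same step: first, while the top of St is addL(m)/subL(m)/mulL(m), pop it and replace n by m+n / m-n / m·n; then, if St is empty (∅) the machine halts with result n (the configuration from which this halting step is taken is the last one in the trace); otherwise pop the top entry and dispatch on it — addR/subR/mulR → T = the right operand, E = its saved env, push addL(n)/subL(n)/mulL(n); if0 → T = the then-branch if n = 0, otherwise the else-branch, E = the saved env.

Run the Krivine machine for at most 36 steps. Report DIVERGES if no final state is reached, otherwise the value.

Answer: 6

Machine steps:
0. <T=((((λv. -4) 3) * (2 - 3)) + ((let p = 2 in -1) - ((λu. ((λx. -3) u)) 4))), E=∅, St=∅>
1. <T=(((λv. -4) 3) * (2 - 3)), E=∅, St=[addR]>
2. <T=((λv. -4) 3), E=∅, St=[mulR :: addR]>
3. <T=(λv. -4), E=∅, St=[thunk :: mulR :: addR]>
4. <T=-4, E={v↦thunk(3, ∅)}, St=[mulR :: addR]>
5. <T=(2 - 3), E=∅, St=[mulL(-4) :: addR]>
6. <T=2, E=∅, St=[subR :: mulL(-4) :: addR]>
7. <T=3, E=∅, St=[subL(2) :: mulL(-4) :: addR]>
8. <T=((let p = 2 in -1) - ((λu. ((λx. -3) u)) 4)), E=∅, St=[addL(4)]>
9. <T=(let p = 2 in -1), E=∅, St=[subR :: addL(4)]>
10. <T=-1, E={p↦thunk(2, ∅)}, St=[subR :: addL(4)]>
11. <T=((λu. ((λx. -3) u)) 4), E=∅, St=[subL(-1) :: addL(4)]>
12. <T=(λu. ((λx. -3) u)), E=∅, St=[thunk :: subL(-1) :: addL(4)]>
13. <T=((λx. -3) u), E={u↦thunk(4, ∅)}, St=[subL(-1) :: addL(4)]>
14. <T=(λx. -3), E={u↦thunk(4, ∅)}, St=[thunk :: subL(-1) :: addL(4)]>
15. <T=-3, E={x↦thunk(u, {u↦thunk(4, ∅)}), u↦thunk(4, ∅)}, St=[subL(-1) :: addL(4)]>
→ final value 6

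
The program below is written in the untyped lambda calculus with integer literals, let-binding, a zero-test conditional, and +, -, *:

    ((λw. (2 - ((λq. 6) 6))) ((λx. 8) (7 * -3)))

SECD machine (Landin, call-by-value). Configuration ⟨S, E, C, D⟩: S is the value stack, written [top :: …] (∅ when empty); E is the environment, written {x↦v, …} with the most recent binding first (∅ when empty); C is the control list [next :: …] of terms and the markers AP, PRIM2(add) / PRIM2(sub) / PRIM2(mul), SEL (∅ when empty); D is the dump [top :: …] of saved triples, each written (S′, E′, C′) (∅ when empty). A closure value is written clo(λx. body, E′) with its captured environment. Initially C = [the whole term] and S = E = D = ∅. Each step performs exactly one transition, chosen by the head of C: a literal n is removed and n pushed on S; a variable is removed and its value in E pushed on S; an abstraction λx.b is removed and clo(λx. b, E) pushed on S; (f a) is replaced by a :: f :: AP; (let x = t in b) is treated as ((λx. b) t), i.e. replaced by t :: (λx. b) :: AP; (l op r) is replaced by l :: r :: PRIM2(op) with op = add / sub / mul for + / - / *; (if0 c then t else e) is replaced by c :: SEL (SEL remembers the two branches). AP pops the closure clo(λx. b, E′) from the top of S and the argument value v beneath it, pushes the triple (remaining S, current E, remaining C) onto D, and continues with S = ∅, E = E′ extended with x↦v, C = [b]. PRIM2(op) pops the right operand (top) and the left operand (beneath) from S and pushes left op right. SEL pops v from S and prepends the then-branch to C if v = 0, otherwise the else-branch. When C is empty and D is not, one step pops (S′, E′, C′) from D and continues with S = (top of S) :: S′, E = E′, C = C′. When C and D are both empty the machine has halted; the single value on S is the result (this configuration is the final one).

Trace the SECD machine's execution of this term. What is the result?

[0] ⟨S=∅; E=∅; C=[((λw. (2 - ((λq. 6) 6))) ((λx. 8) (7 * -3)))]; D=∅⟩
[1] ⟨S=∅; E=∅; C=[((λx. 8) (7 * -3)) :: (λw. (2 - ((λq. 6) 6))) :: AP]; D=∅⟩
[2] ⟨S=∅; E=∅; C=[(7 * -3) :: (λx. 8) :: AP :: (λw. (2 - ((λq. 6) 6))) :: AP]; D=∅⟩
[3] ⟨S=∅; E=∅; C=[7 :: -3 :: PRIM2(mul) :: (λx. 8) :: AP :: (λw. (2 - ((λq. 6) 6))) :: AP]; D=∅⟩
[4] ⟨S=[7]; E=∅; C=[-3 :: PRIM2(mul) :: (λx. 8) :: AP :: (λw. (2 - ((λq. 6) 6))) :: AP]; D=∅⟩
[5] ⟨S=[-3 :: 7]; E=∅; C=[PRIM2(mul) :: (λx. 8) :: AP :: (λw. (2 - ((λq. 6) 6))) :: AP]; D=∅⟩
[6] ⟨S=[-21]; E=∅; C=[(λx. 8) :: AP :: (λw. (2 - ((λq. 6) 6))) :: AP]; D=∅⟩
[7] ⟨S=[clo(λx. 8, ∅) :: -21]; E=∅; C=[AP :: (λw. (2 - ((λq. 6) 6))) :: AP]; D=∅⟩
[8] ⟨S=∅; E={x↦-21}; C=[8]; D=[(∅, ∅, [(λw. (2 - ((λq. 6) 6))) :: AP])]⟩
[9] ⟨S=[8]; E={x↦-21}; C=∅; D=[(∅, ∅, [(λw. (2 - ((λq. 6) 6))) :: AP])]⟩
[10] ⟨S=[8]; E=∅; C=[(λw. (2 - ((λq. 6) 6))) :: AP]; D=∅⟩
[11] ⟨S=[clo(λw. (2 - ((λq. 6) 6)), ∅) :: 8]; E=∅; C=[AP]; D=∅⟩
[12] ⟨S=∅; E={w↦8}; C=[(2 - ((λq. 6) 6))]; D=[(∅, ∅, ∅)]⟩
[13] ⟨S=∅; E={w↦8}; C=[2 :: ((λq. 6) 6) :: PRIM2(sub)]; D=[(∅, ∅, ∅)]⟩
[14] ⟨S=[2]; E={w↦8}; C=[((λq. 6) 6) :: PRIM2(sub)]; D=[(∅, ∅, ∅)]⟩
[15] ⟨S=[2]; E={w↦8}; C=[6 :: (λq. 6) :: AP :: PRIM2(sub)]; D=[(∅, ∅, ∅)]⟩
[16] ⟨S=[6 :: 2]; E={w↦8}; C=[(λq. 6) :: AP :: PRIM2(sub)]; D=[(∅, ∅, ∅)]⟩
[17] ⟨S=[clo(λq. 6, {w↦8}) :: 6 :: 2]; E={w↦8}; C=[AP :: PRIM2(sub)]; D=[(∅, ∅, ∅)]⟩
[18] ⟨S=∅; E={q↦6, w↦8}; C=[6]; D=[([2], {w↦8}, [PRIM2(sub)]) :: (∅, ∅, ∅)]⟩
[19] ⟨S=[6]; E={q↦6, w↦8}; C=∅; D=[([2], {w↦8}, [PRIM2(sub)]) :: (∅, ∅, ∅)]⟩
[20] ⟨S=[6 :: 2]; E={w↦8}; C=[PRIM2(sub)]; D=[(∅, ∅, ∅)]⟩
[21] ⟨S=[-4]; E={w↦8}; C=∅; D=[(∅, ∅, ∅)]⟩
[22] ⟨S=[-4]; E=∅; C=∅; D=∅⟩
→ final value -4

Answer: -4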